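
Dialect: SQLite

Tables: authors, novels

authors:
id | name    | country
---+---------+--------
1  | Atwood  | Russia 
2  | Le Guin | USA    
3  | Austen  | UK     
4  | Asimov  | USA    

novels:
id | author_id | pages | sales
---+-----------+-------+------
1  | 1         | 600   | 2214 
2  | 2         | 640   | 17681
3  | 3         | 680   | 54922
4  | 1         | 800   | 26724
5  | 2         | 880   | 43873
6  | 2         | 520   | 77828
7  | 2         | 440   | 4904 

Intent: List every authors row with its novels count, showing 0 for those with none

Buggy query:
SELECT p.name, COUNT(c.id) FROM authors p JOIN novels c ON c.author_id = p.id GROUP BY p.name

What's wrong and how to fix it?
Bug: An inner join excludes parents with zero children

Fix: Switch to LEFT JOIN to retain unmatched parent rows

Corrected query:
SELECT p.name, COUNT(c.id) FROM authors p LEFT JOIN novels c ON c.author_id = p.id GROUP BY p.name

Result:
name    | COUNT(c.id)
--------+------------
Asimov  | 0          
Atwood  | 2          
Austen  | 1          
Le Guin | 4          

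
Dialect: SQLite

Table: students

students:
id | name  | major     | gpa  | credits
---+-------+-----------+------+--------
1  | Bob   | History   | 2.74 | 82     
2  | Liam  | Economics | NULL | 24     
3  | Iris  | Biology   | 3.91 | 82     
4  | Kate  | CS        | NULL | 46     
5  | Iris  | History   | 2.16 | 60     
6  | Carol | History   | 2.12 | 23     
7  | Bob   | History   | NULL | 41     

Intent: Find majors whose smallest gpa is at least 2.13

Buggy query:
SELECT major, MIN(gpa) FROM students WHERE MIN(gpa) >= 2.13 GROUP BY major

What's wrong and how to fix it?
Bug: Aggregates like MIN are computed per group after WHERE runs

Fix: Replace WHERE with HAVING after the GROUP BY

Corrected query:
SELECT major, MIN(gpa) FROM students GROUP BY major HAVING MIN(gpa) >= 2.13

Result:
major   | MIN(gpa)
--------+---------
Biology | 3.91    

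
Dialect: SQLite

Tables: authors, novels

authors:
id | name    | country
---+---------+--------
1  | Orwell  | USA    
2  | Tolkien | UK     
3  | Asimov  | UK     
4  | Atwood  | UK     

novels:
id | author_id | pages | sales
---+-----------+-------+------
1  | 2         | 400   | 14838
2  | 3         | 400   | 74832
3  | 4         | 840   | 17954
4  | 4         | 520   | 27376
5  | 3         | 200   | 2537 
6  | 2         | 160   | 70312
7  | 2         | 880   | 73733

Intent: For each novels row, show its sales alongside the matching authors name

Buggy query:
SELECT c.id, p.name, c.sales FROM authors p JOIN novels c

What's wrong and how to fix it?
Bug: JOIN with no ON clause produces a cartesian product; every novels row pairs with every authors row

Fix: Add ON c.author_id = p.id to the JOIN

Corrected query:
SELECT c.id, p.name, c.sales FROM authors p JOIN novels c ON c.author_id = p.id

Result:
id | name    | sales
---+---------+------
1  | Tolkien | 14838
2  | Asimov  | 74832
3  | Atwood  | 17954
4  | Atwood  | 27376
5  | Asimov  | 2537 
6  | Tolkien | 70312
7  | Tolkien | 73733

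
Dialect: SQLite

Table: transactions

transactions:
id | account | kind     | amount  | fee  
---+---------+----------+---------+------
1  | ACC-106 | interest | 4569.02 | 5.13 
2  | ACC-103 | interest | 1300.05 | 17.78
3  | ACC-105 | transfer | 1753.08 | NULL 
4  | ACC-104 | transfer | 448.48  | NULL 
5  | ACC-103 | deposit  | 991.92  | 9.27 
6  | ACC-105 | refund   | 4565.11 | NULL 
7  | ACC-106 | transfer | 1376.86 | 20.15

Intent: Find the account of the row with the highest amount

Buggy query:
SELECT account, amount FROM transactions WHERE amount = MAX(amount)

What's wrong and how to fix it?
Bug: MAX(amount) is an aggregate and cannot be used directly in WHERE

Fix: Wrap MAX in a scalar subquery so WHERE compares against a single value

Corrected query:
SELECT account, amount FROM transactions WHERE amount = (SELECT MAX(amount) FROM transactions)

Result:
account | amount 
--------+--------
ACC-106 | 4569.02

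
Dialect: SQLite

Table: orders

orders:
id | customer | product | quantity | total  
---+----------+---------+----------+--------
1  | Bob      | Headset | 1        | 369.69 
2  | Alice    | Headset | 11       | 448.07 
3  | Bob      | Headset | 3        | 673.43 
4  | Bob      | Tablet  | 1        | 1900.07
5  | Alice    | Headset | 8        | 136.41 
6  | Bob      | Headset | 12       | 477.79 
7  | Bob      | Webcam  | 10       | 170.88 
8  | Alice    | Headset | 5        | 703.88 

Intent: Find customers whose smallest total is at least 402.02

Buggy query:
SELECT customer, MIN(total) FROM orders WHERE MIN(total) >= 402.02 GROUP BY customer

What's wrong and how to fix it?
Bug: MIN() in WHERE is a misuse of aggregate

Fix: Use HAVING for the per-group MIN condition

Corrected query:
SELECT customer, MIN(total) FROM orders GROUP BY customer HAVING MIN(total) >= 402.02

Result:
(no rows)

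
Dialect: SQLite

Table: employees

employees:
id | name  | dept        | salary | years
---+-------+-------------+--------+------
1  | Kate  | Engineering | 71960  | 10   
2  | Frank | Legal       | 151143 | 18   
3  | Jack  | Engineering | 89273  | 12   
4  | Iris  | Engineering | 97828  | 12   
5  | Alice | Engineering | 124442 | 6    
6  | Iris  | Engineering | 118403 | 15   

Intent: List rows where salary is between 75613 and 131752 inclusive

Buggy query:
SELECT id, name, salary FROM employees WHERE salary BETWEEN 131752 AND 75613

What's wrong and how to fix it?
Bug: BETWEEN expects the lower bound first; with 131752 AND 75613 the range is empty

Fix: Swap the bounds so the smaller value comes first

Corrected query:
SELECT id, name, salary FROM employees WHERE salary BETWEEN 75613 AND 131752

Result:
id | name  | salary
---+-------+-------
3  | Jack  | 89273 
4  | Iris  | 97828 
5  | Alice | 124442
6  | Iris  | 118403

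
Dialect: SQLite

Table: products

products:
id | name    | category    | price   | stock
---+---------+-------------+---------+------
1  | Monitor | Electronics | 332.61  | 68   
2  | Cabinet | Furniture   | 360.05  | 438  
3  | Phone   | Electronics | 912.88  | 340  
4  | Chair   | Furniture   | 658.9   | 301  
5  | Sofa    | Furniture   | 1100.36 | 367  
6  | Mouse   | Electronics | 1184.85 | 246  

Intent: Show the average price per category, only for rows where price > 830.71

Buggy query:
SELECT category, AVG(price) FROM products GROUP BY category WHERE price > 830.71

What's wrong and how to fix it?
Bug: Row-level WHERE must come before GROUP BY in the clause order

Fix: Move the WHERE clause before GROUP BY

Corrected query:
SELECT category, AVG(price) FROM products WHERE price > 830.71 GROUP BY category

Result:
category    | AVG(price)
------------+-----------
Electronics | 1048.865  
Furniture   | 1100.36   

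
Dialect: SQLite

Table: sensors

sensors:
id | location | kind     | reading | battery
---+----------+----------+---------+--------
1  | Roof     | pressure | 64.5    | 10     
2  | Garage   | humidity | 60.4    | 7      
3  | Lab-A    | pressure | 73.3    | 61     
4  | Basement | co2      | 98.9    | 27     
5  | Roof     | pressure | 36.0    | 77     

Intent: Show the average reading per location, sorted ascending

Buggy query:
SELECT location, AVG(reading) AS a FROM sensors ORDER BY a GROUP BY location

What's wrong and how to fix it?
Bug: ORDER BY appears before GROUP BY; SQL clause order requires GROUP BY first

Fix: Move ORDER BY to the end, after GROUP BY

Corrected query:
SELECT location, AVG(reading) AS a FROM sensors GROUP BY location ORDER BY a

Result:
location | a    
---------+------
Roof     | 50.25
Garage   | 60.4 
Lab-A    | 73.3 
Basement | 98.9 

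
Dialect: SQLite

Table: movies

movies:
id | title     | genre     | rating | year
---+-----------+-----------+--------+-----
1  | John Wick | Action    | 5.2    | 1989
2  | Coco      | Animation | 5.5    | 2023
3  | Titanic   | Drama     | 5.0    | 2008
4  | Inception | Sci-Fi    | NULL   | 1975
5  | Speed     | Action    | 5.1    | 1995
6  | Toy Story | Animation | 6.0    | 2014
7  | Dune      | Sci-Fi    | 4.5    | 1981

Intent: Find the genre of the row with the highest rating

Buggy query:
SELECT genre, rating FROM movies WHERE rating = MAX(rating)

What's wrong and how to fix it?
Bug: WHERE is evaluated per row; an aggregate over the whole table isn't defined there

Fix: Wrap MAX in a scalar subquery so WHERE compares against a single value

Corrected query:
SELECT genre, rating FROM movies WHERE rating = (SELECT MAX(rating) FROM movies)

Result:
genre     | rating
----------+-------
Animation | 6     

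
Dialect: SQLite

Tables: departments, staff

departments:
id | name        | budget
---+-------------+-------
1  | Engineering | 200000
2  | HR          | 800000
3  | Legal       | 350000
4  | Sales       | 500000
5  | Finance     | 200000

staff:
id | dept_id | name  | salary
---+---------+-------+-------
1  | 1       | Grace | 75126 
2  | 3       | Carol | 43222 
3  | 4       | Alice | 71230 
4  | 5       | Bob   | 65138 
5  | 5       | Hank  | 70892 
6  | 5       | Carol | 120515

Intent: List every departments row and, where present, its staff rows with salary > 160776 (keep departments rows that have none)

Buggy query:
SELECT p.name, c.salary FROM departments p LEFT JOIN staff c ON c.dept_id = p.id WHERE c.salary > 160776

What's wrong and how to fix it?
Bug: A WHERE condition on the right-hand table after LEFT JOIN drops unmatched parents

Fix: Put 'c.salary > 160776' in the JOIN's ON clause instead of WHERE

Corrected query:
SELECT p.name, c.salary FROM departments p LEFT JOIN staff c ON c.dept_id = p.id AND c.salary > 160776

Result:
name        | salary
------------+-------
Engineering | NULL  
HR          | NULL  
Legal       | NULL  
Sales       | NULL  
Finance     | NULL  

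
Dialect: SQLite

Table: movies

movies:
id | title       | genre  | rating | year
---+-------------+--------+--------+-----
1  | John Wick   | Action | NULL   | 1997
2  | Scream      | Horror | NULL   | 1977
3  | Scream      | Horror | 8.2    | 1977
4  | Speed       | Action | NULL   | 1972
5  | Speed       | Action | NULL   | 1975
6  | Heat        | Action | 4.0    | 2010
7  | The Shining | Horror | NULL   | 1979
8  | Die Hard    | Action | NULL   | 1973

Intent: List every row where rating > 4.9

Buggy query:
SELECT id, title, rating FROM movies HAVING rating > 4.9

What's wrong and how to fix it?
Bug: HAVING filters the output of aggregation, but this query has no GROUP BY and no aggregate functions, so SQLite rejects it (HAVING clause on a non-aggregate query); the condition here is per row

Fix: Use WHERE for row-level filtering

Corrected query:
SELECT id, title, rating FROM movies WHERE rating > 4.9

Result:
id | title  | rating
---+--------+-------
3  | Scream | 8.2   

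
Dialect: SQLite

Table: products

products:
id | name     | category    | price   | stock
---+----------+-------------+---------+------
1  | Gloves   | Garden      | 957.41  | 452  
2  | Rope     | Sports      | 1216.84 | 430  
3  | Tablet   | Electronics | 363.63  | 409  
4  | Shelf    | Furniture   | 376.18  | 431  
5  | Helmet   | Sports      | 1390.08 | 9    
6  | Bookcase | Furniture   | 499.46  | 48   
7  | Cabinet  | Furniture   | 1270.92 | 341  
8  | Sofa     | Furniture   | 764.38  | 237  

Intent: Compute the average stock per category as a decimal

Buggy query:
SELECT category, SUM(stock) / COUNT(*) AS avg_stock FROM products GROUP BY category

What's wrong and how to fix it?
Bug: Both operands are integers, so '/' performs integer division and truncates

Fix: Cast one side to REAL so the division keeps the fractional part

Corrected query:
SELECT category, SUM(stock) * 1.0 / COUNT(*) AS avg_stock FROM products GROUP BY category

Result:
category    | avg_stock
------------+----------
Electronics | 409      
Furniture   | 264.25   
Garden      | 452      
Sports      | 219.5    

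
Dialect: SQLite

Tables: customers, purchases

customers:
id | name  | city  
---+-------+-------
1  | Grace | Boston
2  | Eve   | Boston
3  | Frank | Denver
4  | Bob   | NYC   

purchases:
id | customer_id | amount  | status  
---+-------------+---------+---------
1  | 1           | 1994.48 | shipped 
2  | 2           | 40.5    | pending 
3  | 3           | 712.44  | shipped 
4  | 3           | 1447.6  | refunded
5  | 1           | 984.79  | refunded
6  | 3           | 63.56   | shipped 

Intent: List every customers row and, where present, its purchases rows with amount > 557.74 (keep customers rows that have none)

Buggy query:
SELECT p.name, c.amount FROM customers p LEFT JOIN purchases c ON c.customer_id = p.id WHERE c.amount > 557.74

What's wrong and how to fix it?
Bug: A WHERE condition on the right-hand table after LEFT JOIN drops unmatched parents

Fix: Move the right-table condition into the ON clause so unmatched parents are kept

Corrected query:
SELECT p.name, c.amount FROM customers p LEFT JOIN purchases c ON c.customer_id = p.id AND c.amount > 557.74

Result:
name  | amount 
------+--------
Grace | 984.79 
Grace | 1994.48
Eve   | NULL   
Frank | 712.44 
Frank | 1447.6 
Bob   | NULL   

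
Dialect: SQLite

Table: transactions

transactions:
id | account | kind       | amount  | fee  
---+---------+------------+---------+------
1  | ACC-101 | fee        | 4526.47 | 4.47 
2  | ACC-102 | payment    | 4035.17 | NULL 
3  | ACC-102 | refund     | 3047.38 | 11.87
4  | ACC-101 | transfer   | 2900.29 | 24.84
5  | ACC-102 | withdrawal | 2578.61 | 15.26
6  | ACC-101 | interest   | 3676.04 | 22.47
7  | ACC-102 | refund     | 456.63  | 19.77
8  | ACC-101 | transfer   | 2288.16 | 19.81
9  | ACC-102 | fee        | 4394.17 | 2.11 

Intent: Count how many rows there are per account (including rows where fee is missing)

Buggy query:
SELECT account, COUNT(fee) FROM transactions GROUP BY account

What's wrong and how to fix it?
Bug: COUNT(column) counts non-NULL values only; rows with NULL fee aren't counted

Fix: Replace COUNT(fee) with COUNT(*)

Corrected query:
SELECT account, COUNT(*) FROM transactions GROUP BY account

Result:
account | COUNT(*)
--------+---------
ACC-101 | 4       
ACC-102 | 5       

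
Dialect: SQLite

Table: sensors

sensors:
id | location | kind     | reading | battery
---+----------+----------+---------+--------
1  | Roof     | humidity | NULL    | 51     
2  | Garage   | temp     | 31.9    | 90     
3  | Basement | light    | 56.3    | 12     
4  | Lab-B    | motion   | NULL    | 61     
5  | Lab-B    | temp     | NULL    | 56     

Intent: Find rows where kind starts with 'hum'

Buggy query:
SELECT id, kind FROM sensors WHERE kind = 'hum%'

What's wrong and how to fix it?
Bug: Wildcards only work with LIKE; '=' treats '%' as a literal character

Fix: Use LIKE for wildcard pattern matching

Corrected query:
SELECT id, kind FROM sensors WHERE kind LIKE 'hum%'

Result:
id | kind    
---+---------
1  | humidity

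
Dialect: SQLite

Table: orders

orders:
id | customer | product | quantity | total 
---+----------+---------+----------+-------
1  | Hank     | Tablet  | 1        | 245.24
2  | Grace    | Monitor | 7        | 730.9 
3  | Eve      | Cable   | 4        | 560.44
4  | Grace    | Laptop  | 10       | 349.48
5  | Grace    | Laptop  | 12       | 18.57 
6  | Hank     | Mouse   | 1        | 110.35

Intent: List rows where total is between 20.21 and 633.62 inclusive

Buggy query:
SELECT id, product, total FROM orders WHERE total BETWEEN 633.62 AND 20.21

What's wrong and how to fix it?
Bug: BETWEEN expects the lower bound first; with 633.62 AND 20.21 the range is empty

Fix: Write BETWEEN 20.21 AND 633.62

Corrected query:
SELECT id, product, total FROM orders WHERE total BETWEEN 20.21 AND 633.62

Result:
id | product | total 
---+---------+-------
1  | Tablet  | 245.24
3  | Cable   | 560.44
4  | Laptop  | 349.48
6  | Mouse   | 110.35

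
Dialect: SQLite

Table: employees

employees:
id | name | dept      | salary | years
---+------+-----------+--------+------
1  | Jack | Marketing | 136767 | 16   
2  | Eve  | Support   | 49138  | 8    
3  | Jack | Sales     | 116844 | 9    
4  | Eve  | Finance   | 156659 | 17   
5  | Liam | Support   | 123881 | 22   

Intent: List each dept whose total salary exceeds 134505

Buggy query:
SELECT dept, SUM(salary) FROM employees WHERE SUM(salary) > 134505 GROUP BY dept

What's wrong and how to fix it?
Bug: Aggregate functions cannot appear in a WHERE clause

Fix: Move the aggregate condition to a HAVING clause

Corrected query:
SELECT dept, SUM(salary) FROM employees GROUP BY dept HAVING SUM(salary) > 134505

Result:
dept      | SUM(salary)
----------+------------
Finance   | 156659     
Marketing | 136767     
Support   | 173019     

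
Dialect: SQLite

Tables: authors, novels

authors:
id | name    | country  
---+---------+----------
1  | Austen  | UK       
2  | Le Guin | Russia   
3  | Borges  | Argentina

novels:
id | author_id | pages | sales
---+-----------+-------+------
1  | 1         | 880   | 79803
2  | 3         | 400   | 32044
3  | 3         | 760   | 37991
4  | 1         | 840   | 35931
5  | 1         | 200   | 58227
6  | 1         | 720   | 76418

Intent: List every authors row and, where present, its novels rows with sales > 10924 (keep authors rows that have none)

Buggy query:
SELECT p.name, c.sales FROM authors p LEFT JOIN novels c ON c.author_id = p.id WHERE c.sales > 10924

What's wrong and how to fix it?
Bug: A WHERE condition on the right-hand table after LEFT JOIN drops unmatched parents

Fix: Put 'c.sales > 10924' in the JOIN's ON clause instead of WHERE

Corrected query:
SELECT p.name, c.sales FROM authors p LEFT JOIN novels c ON c.author_id = p.id AND c.sales > 10924

Result:
name    | sales
--------+------
Austen  | 35931
Austen  | 58227
Austen  | 76418
Austen  | 79803
Le Guin | NULL 
Borges  | 32044
Borges  | 37991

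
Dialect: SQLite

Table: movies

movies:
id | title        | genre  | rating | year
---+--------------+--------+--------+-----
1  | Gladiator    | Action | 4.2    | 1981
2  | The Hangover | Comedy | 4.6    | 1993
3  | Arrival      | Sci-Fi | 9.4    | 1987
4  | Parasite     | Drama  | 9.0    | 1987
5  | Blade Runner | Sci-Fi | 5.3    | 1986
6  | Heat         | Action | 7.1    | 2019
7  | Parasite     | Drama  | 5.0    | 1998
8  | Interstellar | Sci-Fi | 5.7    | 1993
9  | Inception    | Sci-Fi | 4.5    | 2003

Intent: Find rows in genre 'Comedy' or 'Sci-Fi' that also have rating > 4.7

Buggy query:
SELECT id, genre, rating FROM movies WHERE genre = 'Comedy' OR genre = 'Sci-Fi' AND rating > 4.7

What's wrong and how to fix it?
Bug: AND binds tighter than OR, so this parses as genre = 'Comedy' OR (genre = 'Sci-Fi' AND rating > 4.7)

Fix: Add parentheses around the OR so the AND applies to both alternatives

Corrected query:
SELECT id, genre, rating FROM movies WHERE (genre = 'Comedy' OR genre = 'Sci-Fi') AND rating > 4.7

Result:
id | genre  | rating
---+--------+-------
3  | Sci-Fi | 9.4   
5  | Sci-Fi | 5.3   
8  | Sci-Fi | 5.7   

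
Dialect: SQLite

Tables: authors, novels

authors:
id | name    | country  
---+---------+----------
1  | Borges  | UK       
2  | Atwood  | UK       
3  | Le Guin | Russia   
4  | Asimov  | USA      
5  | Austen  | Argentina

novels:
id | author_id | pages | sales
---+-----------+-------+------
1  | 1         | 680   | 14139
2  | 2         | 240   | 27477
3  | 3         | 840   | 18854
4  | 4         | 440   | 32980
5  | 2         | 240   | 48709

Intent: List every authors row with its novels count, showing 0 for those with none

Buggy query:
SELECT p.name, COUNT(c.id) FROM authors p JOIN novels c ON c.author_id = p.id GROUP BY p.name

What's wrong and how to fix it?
Bug: An inner join excludes parents with zero children

Fix: Switch to LEFT JOIN to retain unmatched parent rows

Corrected query:
SELECT p.name, COUNT(c.id) FROM authors p LEFT JOIN novels c ON c.author_id = p.id GROUP BY p.name

Result:
name    | COUNT(c.id)
--------+------------
Asimov  | 1          
Atwood  | 2          
Austen  | 0          
Borges  | 1          
Le Guin | 1          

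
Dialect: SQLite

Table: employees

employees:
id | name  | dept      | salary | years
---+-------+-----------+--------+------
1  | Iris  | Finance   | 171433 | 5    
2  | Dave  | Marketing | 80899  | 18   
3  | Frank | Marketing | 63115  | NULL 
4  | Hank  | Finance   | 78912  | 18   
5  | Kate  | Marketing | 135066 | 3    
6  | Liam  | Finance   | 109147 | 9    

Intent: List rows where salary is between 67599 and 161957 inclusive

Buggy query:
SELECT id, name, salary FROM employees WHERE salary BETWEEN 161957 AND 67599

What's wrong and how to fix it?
Bug: BETWEEN expects the lower bound first; with 161957 AND 67599 the range is empty

Fix: Swap the bounds so the smaller value comes first

Corrected query:
SELECT id, name, salary FROM employees WHERE salary BETWEEN 67599 AND 161957

Result:
id | name | salary
---+------+-------
2  | Dave | 80899 
4  | Hank | 78912 
5  | Kate | 135066
6  | Liam | 109147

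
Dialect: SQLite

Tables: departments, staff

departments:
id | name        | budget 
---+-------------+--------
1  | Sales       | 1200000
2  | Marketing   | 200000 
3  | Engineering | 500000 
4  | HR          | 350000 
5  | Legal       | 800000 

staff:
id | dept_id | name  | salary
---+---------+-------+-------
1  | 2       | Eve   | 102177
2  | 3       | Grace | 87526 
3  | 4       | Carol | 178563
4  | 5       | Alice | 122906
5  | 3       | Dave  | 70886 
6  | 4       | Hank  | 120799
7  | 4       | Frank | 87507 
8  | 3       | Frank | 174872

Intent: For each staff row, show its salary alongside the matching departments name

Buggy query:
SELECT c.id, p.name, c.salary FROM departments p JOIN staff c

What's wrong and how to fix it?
Bug: JOIN with no ON clause produces a cartesian product; every staff row pairs with every departments row

Fix: Add ON c.dept_id = p.id to the JOIN

Corrected query:
SELECT c.id, p.name, c.salary FROM departments p JOIN staff c ON c.dept_id = p.id

Result:
id | name        | salary
---+-------------+-------
1  | Marketing   | 102177
2  | Engineering | 87526 
3  | HR          | 178563
4  | Legal       | 122906
5  | Engineering | 70886 
6  | HR          | 120799
7  | HR          | 87507 
8  | Engineering | 174872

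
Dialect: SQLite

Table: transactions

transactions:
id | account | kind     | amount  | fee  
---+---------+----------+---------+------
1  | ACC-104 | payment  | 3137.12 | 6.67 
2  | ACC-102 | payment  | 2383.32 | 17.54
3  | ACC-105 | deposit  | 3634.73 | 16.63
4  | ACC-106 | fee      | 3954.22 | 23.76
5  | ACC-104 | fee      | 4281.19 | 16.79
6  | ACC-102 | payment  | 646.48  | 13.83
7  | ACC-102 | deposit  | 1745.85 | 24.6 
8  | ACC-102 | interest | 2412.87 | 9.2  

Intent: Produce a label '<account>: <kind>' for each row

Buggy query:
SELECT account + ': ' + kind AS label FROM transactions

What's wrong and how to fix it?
Bug: '+' is numeric addition; on text columns SQLite converts them to 0 instead of concatenating

Fix: Replace + with || to concatenate text

Corrected query:
SELECT account || ': ' || kind AS label FROM transactions

Result:
label            
-----------------
ACC-104: payment 
ACC-102: payment 
ACC-105: deposit 
ACC-106: fee     
ACC-104: fee     
ACC-102: payment 
ACC-102: deposit 
ACC-102: interest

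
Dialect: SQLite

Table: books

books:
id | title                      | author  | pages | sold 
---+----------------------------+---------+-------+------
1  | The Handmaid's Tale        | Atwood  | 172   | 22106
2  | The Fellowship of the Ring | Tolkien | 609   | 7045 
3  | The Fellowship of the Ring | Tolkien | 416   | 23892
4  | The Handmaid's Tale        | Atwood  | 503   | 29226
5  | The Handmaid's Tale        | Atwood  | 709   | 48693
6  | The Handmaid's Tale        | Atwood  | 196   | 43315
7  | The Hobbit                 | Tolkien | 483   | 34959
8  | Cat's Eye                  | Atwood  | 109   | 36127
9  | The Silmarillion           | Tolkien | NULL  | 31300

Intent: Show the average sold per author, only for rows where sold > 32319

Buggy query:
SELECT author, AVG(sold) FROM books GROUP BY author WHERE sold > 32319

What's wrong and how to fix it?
Bug: WHERE cannot follow GROUP BY

Fix: Move the WHERE clause before GROUP BY

Corrected query:
SELECT author, AVG(sold) FROM books WHERE sold > 32319 GROUP BY author

Result:
author  | AVG(sold)   
--------+-------------
Atwood  | 42711.666667
Tolkien | 34959       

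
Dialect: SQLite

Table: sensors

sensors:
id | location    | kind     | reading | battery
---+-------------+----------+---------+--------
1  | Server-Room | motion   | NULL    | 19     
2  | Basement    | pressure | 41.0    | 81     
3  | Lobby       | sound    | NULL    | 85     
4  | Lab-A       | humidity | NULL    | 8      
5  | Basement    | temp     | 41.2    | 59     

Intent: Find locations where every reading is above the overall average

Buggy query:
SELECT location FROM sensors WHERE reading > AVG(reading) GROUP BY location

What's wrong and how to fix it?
Bug: AVG() is an aggregate; it can't sit directly in WHERE

Fix: Compute the overall average in a scalar subquery and compare each group's MIN against it in HAVING

Corrected query:
SELECT location FROM sensors GROUP BY location HAVING MIN(reading) > (SELECT AVG(reading) FROM sensors)

Result:
(no rows)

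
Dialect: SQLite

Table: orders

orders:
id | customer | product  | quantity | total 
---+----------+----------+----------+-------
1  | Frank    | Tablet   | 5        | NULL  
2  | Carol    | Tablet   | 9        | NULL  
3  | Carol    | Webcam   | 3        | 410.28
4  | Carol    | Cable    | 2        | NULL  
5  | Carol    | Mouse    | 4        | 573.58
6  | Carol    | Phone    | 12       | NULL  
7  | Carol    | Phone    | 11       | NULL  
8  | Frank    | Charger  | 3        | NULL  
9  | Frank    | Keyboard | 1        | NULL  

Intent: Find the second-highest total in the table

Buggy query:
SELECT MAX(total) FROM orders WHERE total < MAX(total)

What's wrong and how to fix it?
Bug: The inner MAX is an aggregate inside WHERE, which is not allowed

Fix: Put the inner MAX in a scalar subquery

Corrected query:
SELECT MAX(total) FROM orders WHERE total < (SELECT MAX(total) FROM orders)

Result:
MAX(total)
----------
410.28    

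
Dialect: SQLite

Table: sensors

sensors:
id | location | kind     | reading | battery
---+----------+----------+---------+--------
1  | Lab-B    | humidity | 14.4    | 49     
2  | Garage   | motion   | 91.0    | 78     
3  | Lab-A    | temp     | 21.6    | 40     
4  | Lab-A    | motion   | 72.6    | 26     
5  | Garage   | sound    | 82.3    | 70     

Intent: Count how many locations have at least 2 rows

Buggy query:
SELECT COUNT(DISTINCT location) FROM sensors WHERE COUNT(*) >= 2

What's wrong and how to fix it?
Bug: COUNT(*) cannot appear in WHERE; the per-group count doesn't exist yet

Fix: Use a subquery that GROUPs and filters with HAVING, then count its rows

Corrected query:
SELECT COUNT(*) FROM (SELECT location FROM sensors GROUP BY location HAVING COUNT(*) >= 2)

Result:
COUNT(*)
--------
2       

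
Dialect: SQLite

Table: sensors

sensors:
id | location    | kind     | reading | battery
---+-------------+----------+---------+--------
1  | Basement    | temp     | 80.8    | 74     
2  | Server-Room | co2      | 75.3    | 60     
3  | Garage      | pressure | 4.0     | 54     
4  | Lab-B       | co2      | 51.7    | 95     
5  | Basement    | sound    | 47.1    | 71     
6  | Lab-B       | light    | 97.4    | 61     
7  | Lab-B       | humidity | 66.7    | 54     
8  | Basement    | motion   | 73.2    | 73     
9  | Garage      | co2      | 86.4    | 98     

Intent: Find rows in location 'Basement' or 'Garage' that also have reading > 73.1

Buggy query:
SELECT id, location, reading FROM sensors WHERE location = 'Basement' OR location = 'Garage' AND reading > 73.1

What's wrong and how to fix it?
Bug: AND binds tighter than OR, so this parses as location = 'Basement' OR (location = 'Garage' AND reading > 73.1)

Fix: Group the OR with parentheses (or use IN), then AND the threshold

Corrected query:
SELECT id, location, reading FROM sensors WHERE (location = 'Basement' OR location = 'Garage') AND reading > 73.1

Result:
id | location | reading
---+----------+--------
1  | Basement | 80.8   
8  | Basement | 73.2   
9  | Garage   | 86.4   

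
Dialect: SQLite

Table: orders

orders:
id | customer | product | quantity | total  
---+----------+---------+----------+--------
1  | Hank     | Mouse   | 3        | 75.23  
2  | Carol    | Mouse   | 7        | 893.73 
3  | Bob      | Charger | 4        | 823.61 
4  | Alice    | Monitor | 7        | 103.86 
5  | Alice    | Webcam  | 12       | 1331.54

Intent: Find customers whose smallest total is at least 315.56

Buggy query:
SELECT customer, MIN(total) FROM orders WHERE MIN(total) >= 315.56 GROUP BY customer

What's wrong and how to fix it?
Bug: MIN() in WHERE is a misuse of aggregate

Fix: Replace WHERE with HAVING after the GROUP BY

Corrected query:
SELECT customer, MIN(total) FROM orders GROUP BY customer HAVING MIN(total) >= 315.56

Result:
customer | MIN(total)
---------+-----------
Bob      | 823.61    
Carol    | 893.73    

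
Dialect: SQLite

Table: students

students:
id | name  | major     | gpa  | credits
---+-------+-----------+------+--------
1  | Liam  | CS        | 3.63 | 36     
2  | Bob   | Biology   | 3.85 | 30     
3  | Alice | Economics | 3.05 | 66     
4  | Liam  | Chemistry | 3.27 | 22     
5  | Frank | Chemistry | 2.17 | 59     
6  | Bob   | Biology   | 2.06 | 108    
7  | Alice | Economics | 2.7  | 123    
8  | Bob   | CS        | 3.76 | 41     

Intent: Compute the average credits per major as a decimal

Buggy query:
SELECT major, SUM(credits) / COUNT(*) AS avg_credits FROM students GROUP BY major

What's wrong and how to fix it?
Bug: SUM(credits) and COUNT(*) are both integers; the division truncates the fractional part

Fix: Multiply by 1.0 (or CAST to REAL) to force floating-point division

Corrected query:
SELECT major, SUM(credits) * 1.0 / COUNT(*) AS avg_credits FROM students GROUP BY major

Result:
major     | avg_credits
----------+------------
Biology   | 69         
CS        | 38.5       
Chemistry | 40.5       
Economics | 94.5       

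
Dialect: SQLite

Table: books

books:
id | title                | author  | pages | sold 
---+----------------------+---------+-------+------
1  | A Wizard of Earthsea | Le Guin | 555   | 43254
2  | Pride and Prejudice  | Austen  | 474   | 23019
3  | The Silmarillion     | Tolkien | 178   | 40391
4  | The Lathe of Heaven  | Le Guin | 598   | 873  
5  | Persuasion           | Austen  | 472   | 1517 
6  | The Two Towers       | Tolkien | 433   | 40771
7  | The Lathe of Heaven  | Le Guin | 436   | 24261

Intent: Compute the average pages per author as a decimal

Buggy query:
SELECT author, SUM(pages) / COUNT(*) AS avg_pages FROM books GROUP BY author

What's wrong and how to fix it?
Bug: Both operands are integers, so '/' performs integer division and truncates

Fix: Multiply by 1.0 (or CAST to REAL) to force floating-point division

Corrected query:
SELECT author, SUM(pages) * 1.0 / COUNT(*) AS avg_pages FROM books GROUP BY author

Result:
author  | avg_pages 
--------+-----------
Austen  | 473       
Le Guin | 529.666667
Tolkien | 305.5     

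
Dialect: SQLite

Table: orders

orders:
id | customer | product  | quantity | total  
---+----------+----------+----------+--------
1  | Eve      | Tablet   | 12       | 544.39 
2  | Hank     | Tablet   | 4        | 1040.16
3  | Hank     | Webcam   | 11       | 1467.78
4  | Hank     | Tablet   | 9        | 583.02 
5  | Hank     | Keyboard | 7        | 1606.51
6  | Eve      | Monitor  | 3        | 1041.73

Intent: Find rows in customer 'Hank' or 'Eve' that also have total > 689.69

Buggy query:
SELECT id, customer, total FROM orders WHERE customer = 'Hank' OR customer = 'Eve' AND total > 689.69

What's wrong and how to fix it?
Bug: Without parentheses, AND is evaluated before OR, so the total filter only applies to the 'Eve' branch

Fix: Add parentheses around the OR so the AND applies to both alternatives

Corrected query:
SELECT id, customer, total FROM orders WHERE (customer = 'Hank' OR customer = 'Eve') AND total > 689.69

Result:
id | customer | total  
---+----------+--------
2  | Hank     | 1040.16
3  | Hank     | 1467.78
5  | Hank     | 1606.51
6  | Eve      | 1041.73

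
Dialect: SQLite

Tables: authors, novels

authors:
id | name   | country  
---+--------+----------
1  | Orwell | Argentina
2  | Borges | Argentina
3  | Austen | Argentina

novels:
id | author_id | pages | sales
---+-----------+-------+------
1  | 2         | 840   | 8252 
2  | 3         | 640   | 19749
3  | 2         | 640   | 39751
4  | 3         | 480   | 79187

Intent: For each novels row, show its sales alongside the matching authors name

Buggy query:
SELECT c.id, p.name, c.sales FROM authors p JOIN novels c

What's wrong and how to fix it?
Bug: Missing join condition: each novels row is matched to all authors rows instead of just its own

Fix: Add ON c.author_id = p.id to the JOIN

Corrected query:
SELECT c.id, p.name, c.sales FROM authors p JOIN novels c ON c.author_id = p.id

Result:
id | name   | sales
---+--------+------
1  | Borges | 8252 
2  | Austen | 19749
3  | Borges | 39751
4  | Austen | 79187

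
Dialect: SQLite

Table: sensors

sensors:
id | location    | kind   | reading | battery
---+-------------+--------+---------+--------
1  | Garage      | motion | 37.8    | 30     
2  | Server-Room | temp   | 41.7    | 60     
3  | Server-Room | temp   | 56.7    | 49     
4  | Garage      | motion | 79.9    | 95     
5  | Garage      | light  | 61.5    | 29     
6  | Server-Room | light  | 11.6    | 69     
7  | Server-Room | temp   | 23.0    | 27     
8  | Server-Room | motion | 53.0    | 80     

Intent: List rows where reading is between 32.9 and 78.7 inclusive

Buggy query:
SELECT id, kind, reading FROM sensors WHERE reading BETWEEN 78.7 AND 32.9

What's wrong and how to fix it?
Bug: The bounds are reversed; BETWEEN a AND b requires a <= b to match anything

Fix: Write BETWEEN 32.9 AND 78.7

Corrected query:
SELECT id, kind, reading FROM sensors WHERE reading BETWEEN 32.9 AND 78.7

Result:
id | kind   | reading
---+--------+--------
1  | motion | 37.8   
2  | temp   | 41.7   
3  | temp   | 56.7   
5  | light  | 61.5   
8  | motion | 53     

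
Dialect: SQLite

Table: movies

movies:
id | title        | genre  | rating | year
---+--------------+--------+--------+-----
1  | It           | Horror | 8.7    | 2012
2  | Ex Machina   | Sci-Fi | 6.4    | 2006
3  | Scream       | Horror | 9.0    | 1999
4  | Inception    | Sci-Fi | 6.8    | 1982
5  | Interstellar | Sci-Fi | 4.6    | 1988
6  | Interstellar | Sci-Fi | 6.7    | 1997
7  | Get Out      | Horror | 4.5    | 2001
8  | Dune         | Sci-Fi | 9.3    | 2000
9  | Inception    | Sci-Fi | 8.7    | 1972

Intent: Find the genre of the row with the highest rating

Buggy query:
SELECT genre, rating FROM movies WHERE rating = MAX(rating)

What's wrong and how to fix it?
Bug: WHERE is evaluated per row; an aggregate over the whole table isn't defined there

Fix: Use a subquery: WHERE rating = (SELECT MAX(rating) FROM movies)

Corrected query:
SELECT genre, rating FROM movies WHERE rating = (SELECT MAX(rating) FROM movies)

Result:
genre  | rating
-------+-------
Sci-Fi | 9.3   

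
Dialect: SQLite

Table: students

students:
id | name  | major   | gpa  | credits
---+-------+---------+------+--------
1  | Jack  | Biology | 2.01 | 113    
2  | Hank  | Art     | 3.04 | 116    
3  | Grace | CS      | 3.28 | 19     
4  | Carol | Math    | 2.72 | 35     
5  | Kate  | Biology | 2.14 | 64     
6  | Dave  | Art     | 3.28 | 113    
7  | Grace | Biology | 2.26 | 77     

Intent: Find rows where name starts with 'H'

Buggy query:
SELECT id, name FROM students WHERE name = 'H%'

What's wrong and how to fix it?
Bug: Wildcards only work with LIKE; '=' treats '%' as a literal character

Fix: Use LIKE for wildcard pattern matching

Corrected query:
SELECT id, name FROM students WHERE name LIKE 'H%'

Result:
id | name
---+-----
2  | Hank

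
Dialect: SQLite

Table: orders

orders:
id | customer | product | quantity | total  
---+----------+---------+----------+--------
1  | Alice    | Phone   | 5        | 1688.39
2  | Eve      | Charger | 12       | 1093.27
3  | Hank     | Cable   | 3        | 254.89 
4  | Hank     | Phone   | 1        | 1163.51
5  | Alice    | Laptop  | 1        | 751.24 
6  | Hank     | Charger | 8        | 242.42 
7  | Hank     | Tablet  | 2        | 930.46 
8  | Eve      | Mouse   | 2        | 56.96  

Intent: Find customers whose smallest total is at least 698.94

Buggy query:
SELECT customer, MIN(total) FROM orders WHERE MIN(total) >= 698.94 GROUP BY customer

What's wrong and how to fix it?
Bug: MIN() in WHERE is a misuse of aggregate

Fix: Replace WHERE with HAVING after the GROUP BY

Corrected query:
SELECT customer, MIN(total) FROM orders GROUP BY customer HAVING MIN(total) >= 698.94

Result:
customer | MIN(total)
---------+-----------
Alice    | 751.24    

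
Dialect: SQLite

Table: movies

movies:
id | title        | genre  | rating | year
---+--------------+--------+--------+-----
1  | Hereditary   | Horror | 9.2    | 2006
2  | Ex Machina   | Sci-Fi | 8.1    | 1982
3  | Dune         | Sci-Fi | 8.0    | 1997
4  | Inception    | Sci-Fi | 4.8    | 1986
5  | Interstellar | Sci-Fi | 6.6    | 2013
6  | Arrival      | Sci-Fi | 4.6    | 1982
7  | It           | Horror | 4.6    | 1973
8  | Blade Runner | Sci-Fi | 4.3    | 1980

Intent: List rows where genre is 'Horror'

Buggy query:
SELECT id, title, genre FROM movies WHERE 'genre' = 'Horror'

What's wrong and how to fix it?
Bug: Single quotes denote string literals in SQL; the column name is being compared as a constant string

Fix: Reference the column as genre without single quotes

Corrected query:
SELECT id, title, genre FROM movies WHERE genre = 'Horror'

Result:
id | title      | genre 
---+------------+-------
1  | Hereditary | Horror
7  | It         | Horror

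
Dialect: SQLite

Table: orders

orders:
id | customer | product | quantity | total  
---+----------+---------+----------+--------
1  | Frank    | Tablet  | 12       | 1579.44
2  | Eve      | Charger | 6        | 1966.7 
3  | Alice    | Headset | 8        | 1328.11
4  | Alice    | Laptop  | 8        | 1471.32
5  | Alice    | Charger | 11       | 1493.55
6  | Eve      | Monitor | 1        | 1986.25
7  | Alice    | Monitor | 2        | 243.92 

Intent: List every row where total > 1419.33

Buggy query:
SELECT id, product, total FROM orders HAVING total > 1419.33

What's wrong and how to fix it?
Bug: HAVING filters the output of aggregation, but this query has no GROUP BY and no aggregate functions, so SQLite rejects it (HAVING clause on a non-aggregate query); the condition here is per row

Fix: Use WHERE for row-level filtering

Corrected query:
SELECT id, product, total FROM orders WHERE total > 1419.33

Result:
id | product | total  
---+---------+--------
1  | Tablet  | 1579.44
2  | Charger | 1966.7 
4  | Laptop  | 1471.32
5  | Charger | 1493.55
6  | Monitor | 1986.25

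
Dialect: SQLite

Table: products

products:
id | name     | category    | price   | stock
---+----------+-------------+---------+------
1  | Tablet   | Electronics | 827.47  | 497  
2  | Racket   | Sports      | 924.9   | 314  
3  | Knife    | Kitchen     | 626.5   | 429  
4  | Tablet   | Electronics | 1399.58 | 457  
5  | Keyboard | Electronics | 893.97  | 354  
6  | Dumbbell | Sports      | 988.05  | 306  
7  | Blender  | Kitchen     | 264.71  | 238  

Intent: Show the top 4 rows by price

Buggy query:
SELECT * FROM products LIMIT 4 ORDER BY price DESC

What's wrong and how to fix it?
Bug: ORDER BY cannot follow LIMIT; LIMIT is the final clause

Fix: Sort with ORDER BY, then apply LIMIT

Corrected query:
SELECT * FROM products ORDER BY price DESC LIMIT 4

Result:
id | name     | category    | price   | stock
---+----------+-------------+---------+------
4  | Tablet   | Electronics | 1399.58 | 457  
6  | Dumbbell | Sports      | 988.05  | 306  
2  | Racket   | Sports      | 924.9   | 314  
5  | Keyboard | Electronics | 893.97  | 354  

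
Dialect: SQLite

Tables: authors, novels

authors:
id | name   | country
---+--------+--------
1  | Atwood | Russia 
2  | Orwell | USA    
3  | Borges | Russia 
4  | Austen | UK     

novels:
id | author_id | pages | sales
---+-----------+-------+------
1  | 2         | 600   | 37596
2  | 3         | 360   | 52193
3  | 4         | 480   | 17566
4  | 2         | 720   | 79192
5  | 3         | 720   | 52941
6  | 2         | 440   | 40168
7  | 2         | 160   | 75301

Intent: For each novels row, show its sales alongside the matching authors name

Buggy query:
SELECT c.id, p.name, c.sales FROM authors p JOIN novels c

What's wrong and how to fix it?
Bug: JOIN with no ON clause produces a cartesian product; every novels row pairs with every authors row

Fix: Specify the join condition linking the foreign key to the parent id

Corrected query:
SELECT c.id, p.name, c.sales FROM authors p JOIN novels c ON c.author_id = p.id

Result:
id | name   | sales
---+--------+------
1  | Orwell | 37596
2  | Borges | 52193
3  | Austen | 17566
4  | Orwell | 79192
5  | Borges | 52941
6  | Orwell | 40168
7  | Orwell | 75301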